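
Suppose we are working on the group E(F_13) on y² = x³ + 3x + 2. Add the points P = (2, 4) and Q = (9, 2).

(5, 8)

(2, 4) + (9, 2). λ = (2 - 4)/(9 - 2) ≡ 11/7 mod 13. 7⁻¹ ≡ 2 (mod 13) since 7·2 = 14 ≡ 1, so λ ≡ 9.
  x = λ² - 2 - 9 = 81 - 11 ≡ 5; y = λ·(2 - 5) - 4 ≡ 8. → (5, 8)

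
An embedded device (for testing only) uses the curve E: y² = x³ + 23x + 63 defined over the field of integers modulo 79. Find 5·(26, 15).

(75, 12)

Write G = (26, 15).
Repeated addition: build up to 5G.
2G: tangent at (26, 15): λ = (3·26² + 23)/(2·15) ≡ 76/30. 30⁻¹ ≡ 29 (mod 79), so λ ≡ 76·29 ≡ 71.
  x = λ² - 26 - 26 = 5041 - 52 ≡ 12; y = λ·(26 - 12) - 15 ≡ 31. → (12, 31)
3G: (12, 31) + (26, 15). λ = (15 - 31)/(26 - 12) ≡ 63/14 mod 79. 14⁻¹ ≡ 17 (mod 79) since 14·17 = 238 ≡ 1, so λ ≡ 44.
  x = λ² - 12 - 26 = 1936 - 38 ≡ 2; y = λ·(12 - 2) - 31 ≡ 14. → (2, 14)
4G: (2, 14) + (26, 15). λ = (15 - 14)/(26 - 2) ≡ 1/24 mod 79. 24⁻¹ ≡ 56 (mod 79) since 24·56 = 1344 ≡ 1, so λ ≡ 56.
  x = λ² - 2 - 26 = 3136 - 28 ≡ 27; y = λ·(2 - 27) - 14 ≡ 8. → (27, 8)
5G: (27, 8) + (26, 15). λ = (15 - 8)/(26 - 27) ≡ 7/78 mod 79. 78⁻¹ ≡ 78 (mod 79) since 78·78 = 6084 ≡ 1, so λ ≡ 72.
  x = λ² - 27 - 26 = 5184 - 53 ≡ 75; y = λ·(27 - 75) - 8 ≡ 12. → (75, 12)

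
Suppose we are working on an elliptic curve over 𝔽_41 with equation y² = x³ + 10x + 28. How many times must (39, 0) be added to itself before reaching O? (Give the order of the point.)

2

2P: (39, 0) + (39, 0): same x and y₁ ≡ -y₂, so the sum is O.
2P = O, so the order is 2.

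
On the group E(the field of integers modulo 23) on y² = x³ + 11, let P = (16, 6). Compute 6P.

O

Double-and-add on 6 = (110)₂. Start with P = (16, 6) for the leading 1-bit.
double: tangent at (16, 6): λ = (3·16² + 0)/(2·6) ≡ 9/12. 12⁻¹ ≡ 2 (mod 23) since 12·2 = 24 ≡ 1, so λ ≡ 9·2 ≡ 18.
  x = λ² - 16 - 16 = 324 - 32 ≡ 16; y = λ·(16 - 16) - 6 ≡ 17. → (16, 17)
add P: (16, 17) + (16, 6): same x and y₁ ≡ -y₂, so the sum is O.
double: O + O = O (identity).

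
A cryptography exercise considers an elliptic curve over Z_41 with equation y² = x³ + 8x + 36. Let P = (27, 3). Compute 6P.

Double-and-add on 6 = (110)₂. Start with P = (27, 3) for the leading 1-bit.
double: tangent at (27, 3): λ = (3·27² + 8)/(2·3) ≡ 22/6. 6⁻¹ ≡ 7 (mod 41), so λ ≡ 22·7 ≡ 31.
  x = λ² - 27 - 27 = 961 - 54 ≡ 5; y = λ·(27 - 5) - 3 ≡ 23. → (5, 23)
add P: (5, 23) + (27, 3). λ = (3 - 23)/(27 - 5) ≡ 21/22 mod 41. 22⁻¹ ≡ 28 (mod 41), so λ ≡ 14.
  x = λ² - 5 - 27 = 196 - 32 ≡ 0; y = λ·(5 - 0) - 23 ≡ 6. → (0, 6)
double: tangent at (0, 6): λ = (3·0² + 8)/(2·6) ≡ 8/12. 12⁻¹ ≡ 24 (mod 41) since 12·24 = 288 ≡ 1, so λ ≡ 8·24 ≡ 28.
  x = λ² - 0 - 0 = 784 - 0 ≡ 5; y = λ·(0 - 5) - 6 ≡ 18. → (5, 18)

(5, 18)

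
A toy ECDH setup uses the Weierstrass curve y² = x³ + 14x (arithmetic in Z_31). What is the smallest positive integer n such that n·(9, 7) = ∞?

2P: tangent at (9, 7): λ = (3·9² + 14)/(2·7) ≡ 9/14. 14⁻¹ ≡ 20 (mod 31), so λ ≡ 9·20 ≡ 25.
  x = λ² - 9 - 9 = 625 - 18 ≡ 18; y = λ·(9 - 18) - 7 ≡ 16. → (18, 16)
3P: (18, 16) + (9, 7). λ = (7 - 16)/(9 - 18) ≡ 22/22 mod 31. 22⁻¹ ≡ 24 (mod 31), so λ ≡ 1.
  x = λ² - 18 - 9 = 1 - 27 ≡ 5; y = λ·(18 - 5) - 16 ≡ 28. → (5, 28)
4P: (5, 28) + (9, 7). λ = (7 - 28)/(9 - 5) ≡ 10/4 mod 31. 4⁻¹ ≡ 8 (mod 31) since 4·8 = 32 ≡ 1, so λ ≡ 18.
  x = λ² - 5 - 9 = 324 - 14 ≡ 0; y = λ·(5 - 0) - 28 ≡ 0. → (0, 0)
5P: (0, 0) + (9, 7). λ = (7 - 0)/(9 - 0) ≡ 7/9 mod 31. 9⁻¹ ≡ 7 (mod 31) since 9·7 = 63 ≡ 1, so λ ≡ 18.
  x = λ² - 0 - 9 = 324 - 9 ≡ 5; y = λ·(0 - 5) - 0 ≡ 3. → (5, 3)
6P: (5, 3) + (9, 7). λ = (7 - 3)/(9 - 5) ≡ 4/4 mod 31. 4⁻¹ ≡ 8 (mod 31), so λ ≡ 1.
  x = λ² - 5 - 9 = 1 - 14 ≡ 18; y = λ·(5 - 18) - 3 ≡ 15. → (18, 15)
7P: (18, 15) + (9, 7). λ = (7 - 15)/(9 - 18) ≡ 23/22 mod 31. 22⁻¹ ≡ 24 (mod 31), so λ ≡ 25.
  x = λ² - 18 - 9 = 625 - 27 ≡ 9; y = λ·(18 - 9) - 15 ≡ 24. → (9, 24)
8P: (9, 24) + (9, 7): same x and y₁ ≡ -y₂, so the sum is ∞.
8P = ∞, so the order is 8.

8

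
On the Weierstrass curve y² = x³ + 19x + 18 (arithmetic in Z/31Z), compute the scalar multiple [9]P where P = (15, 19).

Repeated addition: build up to 9P.
2P: tangent at (15, 19): λ = (3·15² + 19)/(2·19) ≡ 12/7. 7⁻¹ ≡ 9 (mod 31), so λ ≡ 12·9 ≡ 15.
  x = λ² - 15 - 15 = 225 - 30 ≡ 9; y = λ·(15 - 9) - 19 ≡ 9. → (9, 9)
3P: (9, 9) + (15, 19). λ = (19 - 9)/(15 - 9) ≡ 10/6 mod 31. 6⁻¹ ≡ 26 (mod 31), so λ ≡ 12.
  x = λ² - 9 - 15 = 144 - 24 ≡ 27; y = λ·(9 - 27) - 9 ≡ 23. → (27, 23)
4P: (27, 23) + (15, 19). λ = (19 - 23)/(15 - 27) ≡ 27/19 mod 31. 19⁻¹ ≡ 18 (mod 31), so λ ≡ 21.
  x = λ² - 27 - 15 = 441 - 42 ≡ 27; y = λ·(27 - 27) - 23 ≡ 8. → (27, 8)
5P: (27, 8) + (15, 19). λ = (19 - 8)/(15 - 27) ≡ 11/19 mod 31. 19⁻¹ ≡ 18 (mod 31), so λ ≡ 12.
  x = λ² - 27 - 15 = 144 - 42 ≡ 9; y = λ·(27 - 9) - 8 ≡ 22. → (9, 22)
6P: (9, 22) + (15, 19). λ = (19 - 22)/(15 - 9) ≡ 28/6 mod 31. 6⁻¹ ≡ 26 (mod 31), so λ ≡ 15.
  x = λ² - 9 - 15 = 225 - 24 ≡ 15; y = λ·(9 - 15) - 22 ≡ 12. → (15, 12)
7P: (15, 12) + (15, 19): same x and y₁ ≡ -y₂, so the sum is ∞.
8P: ∞ + (15, 19) = (15, 19) (identity).
9P: tangent at (15, 19): λ = (3·15² + 19)/(2·19) ≡ 12/7. 7⁻¹ ≡ 9 (mod 31), so λ ≡ 12·9 ≡ 15.
  x = λ² - 15 - 15 = 225 - 30 ≡ 9; y = λ·(15 - 9) - 19 ≡ 9. → (9, 9)

(9, 9)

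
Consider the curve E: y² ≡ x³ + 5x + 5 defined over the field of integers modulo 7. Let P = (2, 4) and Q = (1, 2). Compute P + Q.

(1, 5)

(2, 4) + (1, 2). λ = (2 - 4)/(1 - 2) ≡ 5/6 mod 7. 6⁻¹ ≡ 6 (mod 7) since 6·6 = 36 ≡ 1, so λ ≡ 2.
  x = λ² - 2 - 1 = 4 - 3 ≡ 1; y = λ·(2 - 1) - 4 ≡ 5. → (1, 5)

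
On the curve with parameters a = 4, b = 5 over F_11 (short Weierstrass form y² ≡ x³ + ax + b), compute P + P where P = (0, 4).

tangent at (0, 4): λ = (3·0² + 4)/(2·4) ≡ 4/8. 8⁻¹ ≡ 7 (mod 11), so λ ≡ 4·7 ≡ 6.
  x = λ² - 0 - 0 = 36 - 0 ≡ 3; y = λ·(0 - 3) - 4 ≡ 0. → (3, 0)

(3, 0)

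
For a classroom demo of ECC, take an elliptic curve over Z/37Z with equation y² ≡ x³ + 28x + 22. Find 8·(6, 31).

(36, 17)

Write Q = (6, 31).
Repeated addition: build up to 8Q.
2Q: tangent at (6, 31): λ = (3·6² + 28)/(2·31) ≡ 25/25. 25⁻¹ ≡ 3 (mod 37) since 25·3 = 75 ≡ 1, so λ ≡ 25·3 ≡ 1.
  x = λ² - 6 - 6 = 1 - 12 ≡ 26; y = λ·(6 - 26) - 31 ≡ 23. → (26, 23)
3Q: (26, 23) + (6, 31). λ = (31 - 23)/(6 - 26) ≡ 8/17 mod 37. 17⁻¹ ≡ 24 (mod 37), so λ ≡ 7.
  x = λ² - 26 - 6 = 49 - 32 ≡ 17; y = λ·(26 - 17) - 23 ≡ 3. → (17, 3)
4Q: (17, 3) + (6, 31). λ = (31 - 3)/(6 - 17) ≡ 28/26 mod 37. 26⁻¹ ≡ 10 (mod 37) since 26·10 = 260 ≡ 1, so λ ≡ 21.
  x = λ² - 17 - 6 = 441 - 23 ≡ 11; y = λ·(17 - 11) - 3 ≡ 12. → (11, 12)
5Q: (11, 12) + (6, 31). λ = (31 - 12)/(6 - 11) ≡ 19/32 mod 37. 32⁻¹ ≡ 22 (mod 37), so λ ≡ 11.
  x = λ² - 11 - 6 = 121 - 17 ≡ 30; y = λ·(11 - 30) - 12 ≡ 1. → (30, 1)
6Q: (30, 1) + (6, 31). λ = (31 - 1)/(6 - 30) ≡ 30/13 mod 37. 13⁻¹ ≡ 20 (mod 37), so λ ≡ 8.
  x = λ² - 30 - 6 = 64 - 36 ≡ 28; y = λ·(30 - 28) - 1 ≡ 15. → (28, 15)
7Q: (28, 15) + (6, 31). λ = (31 - 15)/(6 - 28) ≡ 16/15 mod 37. 15⁻¹ ≡ 5 (mod 37), so λ ≡ 6.
  x = λ² - 28 - 6 = 36 - 34 ≡ 2; y = λ·(28 - 2) - 15 ≡ 30. → (2, 30)
8Q: (2, 30) + (6, 31). λ = (31 - 30)/(6 - 2) ≡ 1/4 mod 37. 4⁻¹ ≡ 28 (mod 37), so λ ≡ 28.
  x = λ² - 2 - 6 = 784 - 8 ≡ 36; y = λ·(2 - 36) - 30 ≡ 17. → (36, 17)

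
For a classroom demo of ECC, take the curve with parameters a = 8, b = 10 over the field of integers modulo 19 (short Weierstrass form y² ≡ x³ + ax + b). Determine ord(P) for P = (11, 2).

2P: tangent at (11, 2): λ = (3·11² + 8)/(2·2) ≡ 10/4. 4⁻¹ ≡ 5 (mod 19), so λ ≡ 10·5 ≡ 12.
  x = λ² - 11 - 11 = 144 - 22 ≡ 8; y = λ·(11 - 8) - 2 ≡ 15. → (8, 15)
3P: (8, 15) + (11, 2). λ = (2 - 15)/(11 - 8) ≡ 6/3 mod 19. 3⁻¹ ≡ 13 (mod 19), so λ ≡ 2.
  x = λ² - 8 - 11 = 4 - 19 ≡ 4; y = λ·(8 - 4) - 15 ≡ 12. → (4, 12)
4P: (4, 12) + (11, 2). λ = (2 - 12)/(11 - 4) ≡ 9/7 mod 19. 7⁻¹ ≡ 11 (mod 19), so λ ≡ 4.
  x = λ² - 4 - 11 = 16 - 15 ≡ 1; y = λ·(4 - 1) - 12 ≡ 0. → (1, 0)
5P: (1, 0) + (11, 2). λ = (2 - 0)/(11 - 1) ≡ 2/10 mod 19. 10⁻¹ ≡ 2 (mod 19), so λ ≡ 4.
  x = λ² - 1 - 11 = 16 - 12 ≡ 4; y = λ·(1 - 4) - 0 ≡ 7. → (4, 7)
6P: (4, 7) + (11, 2). λ = (2 - 7)/(11 - 4) ≡ 14/7 mod 19. 7⁻¹ ≡ 11 (mod 19) since 7·11 = 77 ≡ 1, so λ ≡ 2.
  x = λ² - 4 - 11 = 4 - 15 ≡ 8; y = λ·(4 - 8) - 7 ≡ 4. → (8, 4)
7P: (8, 4) + (11, 2). λ = (2 - 4)/(11 - 8) ≡ 17/3 mod 19. 3⁻¹ ≡ 13 (mod 19) since 3·13 = 39 ≡ 1, so λ ≡ 12.
  x = λ² - 8 - 11 = 144 - 19 ≡ 11; y = λ·(8 - 11) - 4 ≡ 17. → (11, 17)
8P: (11, 17) + (11, 2): same x and y₁ ≡ -y₂, so the sum is O.
8P = O, so the order is 8.

8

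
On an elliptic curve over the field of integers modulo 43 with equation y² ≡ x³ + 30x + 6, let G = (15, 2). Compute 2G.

(23, 7)

tangent at (15, 2): λ = (3·15² + 30)/(2·2) ≡ 17/4. 4⁻¹ ≡ 11 (mod 43), so λ ≡ 17·11 ≡ 15.
  x = λ² - 15 - 15 = 225 - 30 ≡ 23; y = λ·(15 - 23) - 2 ≡ 7. → (23, 7)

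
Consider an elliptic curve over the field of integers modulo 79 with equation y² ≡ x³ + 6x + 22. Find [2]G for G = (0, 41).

(4, 30)

tangent at (0, 41): λ = (3·0² + 6)/(2·41) ≡ 6/3. 3⁻¹ ≡ 53 (mod 79), so λ ≡ 6·53 ≡ 2.
  x = λ² - 0 - 0 = 4 - 0 ≡ 4; y = λ·(0 - 4) - 41 ≡ 30. → (4, 30)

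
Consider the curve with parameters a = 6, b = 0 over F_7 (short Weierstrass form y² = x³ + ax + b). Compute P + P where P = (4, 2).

(1, 0)

tangent at (4, 2): λ = (3·4² + 6)/(2·2) ≡ 5/4. 4⁻¹ ≡ 2 (mod 7) since 4·2 = 8 ≡ 1, so λ ≡ 5·2 ≡ 3.
  x = λ² - 4 - 4 = 9 - 8 ≡ 1; y = λ·(4 - 1) - 2 ≡ 0. → (1, 0)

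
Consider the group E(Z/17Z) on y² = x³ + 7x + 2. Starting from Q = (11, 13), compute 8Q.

(3, 4)

Repeated addition: build up to 8Q.
2Q: tangent at (11, 13): λ = (3·11² + 7)/(2·13) ≡ 13/9. 9⁻¹ ≡ 2 (mod 17), so λ ≡ 13·2 ≡ 9.
  x = λ² - 11 - 11 = 81 - 22 ≡ 8; y = λ·(11 - 8) - 13 ≡ 14. → (8, 14)
3Q: (8, 14) + (11, 13). λ = (13 - 14)/(11 - 8) ≡ 16/3 mod 17. 3⁻¹ ≡ 6 (mod 17), so λ ≡ 11.
  x = λ² - 8 - 11 = 121 - 19 ≡ 0; y = λ·(8 - 0) - 14 ≡ 6. → (0, 6)
4Q: (0, 6) + (11, 13). λ = (13 - 6)/(11 - 0) ≡ 7/11 mod 17. 11⁻¹ ≡ 14 (mod 17) since 11·14 = 154 ≡ 1, so λ ≡ 13.
  x = λ² - 0 - 11 = 169 - 11 ≡ 5; y = λ·(0 - 5) - 6 ≡ 14. → (5, 14)
5Q: (5, 14) + (11, 13). λ = (13 - 14)/(11 - 5) ≡ 16/6 mod 17. 6⁻¹ ≡ 3 (mod 17), so λ ≡ 14.
  x = λ² - 5 - 11 = 196 - 16 ≡ 10; y = λ·(5 - 10) - 14 ≡ 1. → (10, 1)
6Q: (10, 1) + (11, 13). λ = (13 - 1)/(11 - 10) ≡ 12/1 mod 17. 1⁻¹ ≡ 1 (mod 17) since 1·1 = 1 ≡ 1, so λ ≡ 12.
  x = λ² - 10 - 11 = 144 - 21 ≡ 4; y = λ·(10 - 4) - 1 ≡ 3. → (4, 3)
7Q: (4, 3) + (11, 13). λ = (13 - 3)/(11 - 4) ≡ 10/7 mod 17. 7⁻¹ ≡ 5 (mod 17), so λ ≡ 16.
  x = λ² - 4 - 11 = 256 - 15 ≡ 3; y = λ·(4 - 3) - 3 ≡ 13. → (3, 13)
8Q: (3, 13) + (11, 13). λ = (13 - 13)/(11 - 3) ≡ 0/8 mod 17. 8⁻¹ ≡ 15 (mod 17) since 8·15 = 120 ≡ 1, so λ ≡ 0.
  x = λ² - 3 - 11 = 0 - 14 ≡ 3; y = λ·(3 - 3) - 13 ≡ 4. → (3, 4)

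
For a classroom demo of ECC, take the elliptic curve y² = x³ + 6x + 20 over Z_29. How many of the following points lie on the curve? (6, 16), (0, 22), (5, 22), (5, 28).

(6, 16): 16² ≡ 24, rhs ≡ 11 → off.
(0, 22): 22² ≡ 20, rhs ≡ 20 → on.
(5, 22): 22² ≡ 20, rhs ≡ 1 → off.
(5, 28): 28² ≡ 1, rhs ≡ 1 → on.

2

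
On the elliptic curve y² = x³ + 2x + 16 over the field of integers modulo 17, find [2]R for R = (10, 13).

tangent at (10, 13): λ = (3·10² + 2)/(2·13) ≡ 13/9. 9⁻¹ ≡ 2 (mod 17) since 9·2 = 18 ≡ 1, so λ ≡ 13·2 ≡ 9.
  x = λ² - 10 - 10 = 81 - 20 ≡ 10; y = λ·(10 - 10) - 13 ≡ 4. → (10, 4)

(10, 4)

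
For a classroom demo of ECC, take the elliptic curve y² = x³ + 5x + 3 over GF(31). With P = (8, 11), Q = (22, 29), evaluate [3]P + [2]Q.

First 3P:
Repeated addition: build up to 3P.
2P: tangent at (8, 11): λ = (3·8² + 5)/(2·11) ≡ 11/22. 22⁻¹ ≡ 24 (mod 31), so λ ≡ 11·24 ≡ 16.
  x = λ² - 8 - 8 = 256 - 16 ≡ 23; y = λ·(8 - 23) - 11 ≡ 28. → (23, 28)
3P: (23, 28) + (8, 11). λ = (11 - 28)/(8 - 23) ≡ 14/16 mod 31. 16⁻¹ ≡ 2 (mod 31), so λ ≡ 28.
  x = λ² - 23 - 8 = 784 - 31 ≡ 9; y = λ·(23 - 9) - 28 ≡ 23. → (9, 23)
3P = (9, 23).
Next 2Q:
Repeated addition: build up to 2Q.
2Q: tangent at (22, 29): λ = (3·22² + 5)/(2·29) ≡ 0/27. 27⁻¹ ≡ 23 (mod 31), so λ ≡ 0·23 ≡ 0.
  x = λ² - 22 - 22 = 0 - 44 ≡ 18; y = λ·(22 - 18) - 29 ≡ 2. → (18, 2)
2Q = (18, 2).
Finally 3P + 2Q:
(9, 23) + (18, 2). λ = (2 - 23)/(18 - 9) ≡ 10/9 mod 31. 9⁻¹ ≡ 7 (mod 31), so λ ≡ 8.
  x = λ² - 9 - 18 = 64 - 27 ≡ 6; y = λ·(9 - 6) - 23 ≡ 1. → (6, 1)

(6, 1)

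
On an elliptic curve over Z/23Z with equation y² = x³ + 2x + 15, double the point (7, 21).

tangent at (7, 21): λ = (3·7² + 2)/(2·21) ≡ 11/19. 19⁻¹ ≡ 17 (mod 23), so λ ≡ 11·17 ≡ 3.
  x = λ² - 7 - 7 = 9 - 14 ≡ 18; y = λ·(7 - 18) - 21 ≡ 15. → (18, 15)

(18, 15)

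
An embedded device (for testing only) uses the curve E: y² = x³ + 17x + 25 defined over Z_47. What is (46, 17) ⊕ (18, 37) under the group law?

(19, 4)

(46, 17) + (18, 37). λ = (37 - 17)/(18 - 46) ≡ 20/19 mod 47. 19⁻¹ ≡ 5 (mod 47) since 19·5 = 95 ≡ 1, so λ ≡ 6.
  x = λ² - 46 - 18 = 36 - 64 ≡ 19; y = λ·(46 - 19) - 17 ≡ 4. → (19, 4)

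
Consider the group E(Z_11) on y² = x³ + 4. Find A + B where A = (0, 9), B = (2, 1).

(0, 9) + (2, 1). λ = (1 - 9)/(2 - 0) ≡ 3/2 mod 11. 2⁻¹ ≡ 6 (mod 11) since 2·6 = 12 ≡ 1, so λ ≡ 7.
  x = λ² - 0 - 2 = 49 - 2 ≡ 3; y = λ·(0 - 3) - 9 ≡ 3. → (3, 3)

(3, 3)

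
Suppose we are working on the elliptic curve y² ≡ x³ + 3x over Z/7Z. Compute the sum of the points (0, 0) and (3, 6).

(0, 0) + (3, 6). λ = (6 - 0)/(3 - 0) ≡ 6/3 mod 7. 3⁻¹ ≡ 5 (mod 7) since 3·5 = 15 ≡ 1, so λ ≡ 2.
  x = λ² - 0 - 3 = 4 - 3 ≡ 1; y = λ·(0 - 1) - 0 ≡ 5. → (1, 5)

(1, 5)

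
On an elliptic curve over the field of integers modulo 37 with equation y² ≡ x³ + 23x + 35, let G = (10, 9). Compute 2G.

tangent at (10, 9): λ = (3·10² + 23)/(2·9) ≡ 27/18. 18⁻¹ ≡ 35 (mod 37) since 18·35 = 630 ≡ 1, so λ ≡ 27·35 ≡ 20.
  x = λ² - 10 - 10 = 400 - 20 ≡ 10; y = λ·(10 - 10) - 9 ≡ 28. → (10, 28)

(10, 28)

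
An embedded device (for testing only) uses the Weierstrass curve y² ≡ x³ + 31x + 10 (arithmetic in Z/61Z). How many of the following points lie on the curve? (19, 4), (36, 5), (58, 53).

1

(19, 4): 4² ≡ 16, rhs ≡ 16 → on.
(36, 5): 5² ≡ 25, rhs ≡ 19 → off.
(58, 53): 53² ≡ 3, rhs ≡ 12 → off.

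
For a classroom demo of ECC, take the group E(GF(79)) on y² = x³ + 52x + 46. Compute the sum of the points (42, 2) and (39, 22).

(42, 2) + (39, 22). λ = (22 - 2)/(39 - 42) ≡ 20/76 mod 79. 76⁻¹ ≡ 26 (mod 79) since 76·26 = 1976 ≡ 1, so λ ≡ 46.
  x = λ² - 42 - 39 = 2116 - 81 ≡ 60; y = λ·(42 - 60) - 2 ≡ 39. → (60, 39)

(60, 39)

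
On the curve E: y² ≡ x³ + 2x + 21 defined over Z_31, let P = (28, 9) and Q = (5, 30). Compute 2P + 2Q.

First 2P:
Repeated addition: build up to 2P.
2P: tangent at (28, 9): λ = (3·28² + 2)/(2·9) ≡ 29/18. 18⁻¹ ≡ 19 (mod 31) since 18·19 = 342 ≡ 1, so λ ≡ 29·19 ≡ 24.
  x = λ² - 28 - 28 = 576 - 56 ≡ 24; y = λ·(28 - 24) - 9 ≡ 25. → (24, 25)
2P = (24, 25).
Next 2Q:
Repeated addition: build up to 2Q.
2Q: tangent at (5, 30): λ = (3·5² + 2)/(2·30) ≡ 15/29. 29⁻¹ ≡ 15 (mod 31), so λ ≡ 15·15 ≡ 8.
  x = λ² - 5 - 5 = 64 - 10 ≡ 23; y = λ·(5 - 23) - 30 ≡ 12. → (23, 12)
2Q = (23, 12).
Finally 2P + 2Q:
(24, 25) + (23, 12). λ = (12 - 25)/(23 - 24) ≡ 18/30 mod 31. 30⁻¹ ≡ 30 (mod 31), so λ ≡ 13.
  x = λ² - 24 - 23 = 169 - 47 ≡ 29; y = λ·(24 - 29) - 25 ≡ 3. → (29, 3)

(29, 3)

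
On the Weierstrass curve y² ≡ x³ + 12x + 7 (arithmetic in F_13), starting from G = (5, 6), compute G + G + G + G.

Double-and-add on 4 = (100)₂. Start with G = (5, 6) for the leading 1-bit.
double: tangent at (5, 6): λ = (3·5² + 12)/(2·6) ≡ 9/12. 12⁻¹ ≡ 12 (mod 13) since 12·12 = 144 ≡ 1, so λ ≡ 9·12 ≡ 4.
  x = λ² - 5 - 5 = 16 - 10 ≡ 6; y = λ·(5 - 6) - 6 ≡ 3. → (6, 3)
double: tangent at (6, 3): λ = (3·6² + 12)/(2·3) ≡ 3/6. 6⁻¹ ≡ 11 (mod 13) since 6·11 = 66 ≡ 1, so λ ≡ 3·11 ≡ 7.
  x = λ² - 6 - 6 = 49 - 12 ≡ 11; y = λ·(6 - 11) - 3 ≡ 1. → (11, 1)

(11, 1)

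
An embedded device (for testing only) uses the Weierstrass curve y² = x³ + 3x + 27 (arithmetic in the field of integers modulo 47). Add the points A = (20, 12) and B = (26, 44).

(19, 9)

(20, 12) + (26, 44). λ = (44 - 12)/(26 - 20) ≡ 32/6 mod 47. 6⁻¹ ≡ 8 (mod 47), so λ ≡ 21.
  x = λ² - 20 - 26 = 441 - 46 ≡ 19; y = λ·(20 - 19) - 12 ≡ 9. → (19, 9)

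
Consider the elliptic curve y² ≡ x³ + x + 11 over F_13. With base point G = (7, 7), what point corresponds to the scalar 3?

Repeated addition: build up to 3G.
2G: tangent at (7, 7): λ = (3·7² + 1)/(2·7) ≡ 5/1. 1⁻¹ ≡ 1 (mod 13), so λ ≡ 5·1 ≡ 5.
  x = λ² - 7 - 7 = 25 - 14 ≡ 11; y = λ·(7 - 11) - 7 ≡ 12. → (11, 12)
3G: (11, 12) + (7, 7). λ = (7 - 12)/(7 - 11) ≡ 8/9 mod 13. 9⁻¹ ≡ 3 (mod 13) since 9·3 = 27 ≡ 1, so λ ≡ 11.
  x = λ² - 11 - 7 = 121 - 18 ≡ 12; y = λ·(11 - 12) - 12 ≡ 3. → (12, 3)

(12, 3)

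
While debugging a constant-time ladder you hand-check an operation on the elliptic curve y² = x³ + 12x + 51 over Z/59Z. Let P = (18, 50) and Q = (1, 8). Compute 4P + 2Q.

(30, 34)

First 4P:
Double-and-add on 4 = (100)₂. Start with P = (18, 50) for the leading 1-bit.
double: tangent at (18, 50): λ = (3·18² + 12)/(2·50) ≡ 40/41. 41⁻¹ ≡ 36 (mod 59), so λ ≡ 40·36 ≡ 24.
  x = λ² - 18 - 18 = 576 - 36 ≡ 9; y = λ·(18 - 9) - 50 ≡ 48. → (9, 48)
double: tangent at (9, 48): λ = (3·9² + 12)/(2·48) ≡ 19/37. 37⁻¹ ≡ 8 (mod 59) since 37·8 = 296 ≡ 1, so λ ≡ 19·8 ≡ 34.
  x = λ² - 9 - 9 = 1156 - 18 ≡ 17; y = λ·(9 - 17) - 48 ≡ 34. → (17, 34)
4P = (17, 34).
Next 2Q:
Repeated addition: build up to 2Q.
2Q: tangent at (1, 8): λ = (3·1² + 12)/(2·8) ≡ 15/16. 16⁻¹ ≡ 48 (mod 59), so λ ≡ 15·48 ≡ 12.
  x = λ² - 1 - 1 = 144 - 2 ≡ 24; y = λ·(1 - 24) - 8 ≡ 11. → (24, 11)
2Q = (24, 11).
Finally 4P + 2Q:
(17, 34) + (24, 11). λ = (11 - 34)/(24 - 17) ≡ 36/7 mod 59. 7⁻¹ ≡ 17 (mod 59) since 7·17 = 119 ≡ 1, so λ ≡ 22.
  x = λ² - 17 - 24 = 484 - 41 ≡ 30; y = λ·(17 - 30) - 34 ≡ 34. → (30, 34)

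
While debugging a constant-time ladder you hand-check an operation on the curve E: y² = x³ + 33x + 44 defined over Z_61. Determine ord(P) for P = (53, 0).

2P: (53, 0) + (53, 0): same x and y₁ ≡ -y₂, so the sum is O.
2P = O, so the order is 2.

2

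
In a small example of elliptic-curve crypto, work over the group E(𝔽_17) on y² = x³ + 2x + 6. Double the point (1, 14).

(2, 1)

tangent at (1, 14): λ = (3·1² + 2)/(2·14) ≡ 5/11. 11⁻¹ ≡ 14 (mod 17), so λ ≡ 5·14 ≡ 2.
  x = λ² - 1 - 1 = 4 - 2 ≡ 2; y = λ·(1 - 2) - 14 ≡ 1. → (2, 1)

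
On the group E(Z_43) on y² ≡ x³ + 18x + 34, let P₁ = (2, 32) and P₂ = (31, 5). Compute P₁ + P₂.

(2, 32) + (31, 5). λ = (5 - 32)/(31 - 2) ≡ 16/29 mod 43. 29⁻¹ ≡ 3 (mod 43), so λ ≡ 5.
  x = λ² - 2 - 31 = 25 - 33 ≡ 35; y = λ·(2 - 35) - 32 ≡ 18. → (35, 18)

(35, 18)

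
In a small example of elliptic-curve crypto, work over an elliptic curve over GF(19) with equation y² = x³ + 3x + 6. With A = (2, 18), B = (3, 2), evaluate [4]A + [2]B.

(13, 0)

First 4A:
Double-and-add on 4 = (100)₂. Start with A = (2, 18) for the leading 1-bit.
double: tangent at (2, 18): λ = (3·2² + 3)/(2·18) ≡ 15/17. 17⁻¹ ≡ 9 (mod 19), so λ ≡ 15·9 ≡ 2.
  x = λ² - 2 - 2 = 4 - 4 ≡ 0; y = λ·(2 - 0) - 18 ≡ 5. → (0, 5)
double: tangent at (0, 5): λ = (3·0² + 3)/(2·5) ≡ 3/10. 10⁻¹ ≡ 2 (mod 19) since 10·2 = 20 ≡ 1, so λ ≡ 3·2 ≡ 6.
  x = λ² - 0 - 0 = 36 - 0 ≡ 17; y = λ·(0 - 17) - 5 ≡ 7. → (17, 7)
4A = (17, 7).
Next 2B:
Repeated addition: build up to 2B.
2B: tangent at (3, 2): λ = (3·3² + 3)/(2·2) ≡ 11/4. 4⁻¹ ≡ 5 (mod 19), so λ ≡ 11·5 ≡ 17.
  x = λ² - 3 - 3 = 289 - 6 ≡ 17; y = λ·(3 - 17) - 2 ≡ 7. → (17, 7)
2B = (17, 7).
Finally 4A + 2B:
tangent at (17, 7): λ = (3·17² + 3)/(2·7) ≡ 15/14. 14⁻¹ ≡ 15 (mod 19), so λ ≡ 15·15 ≡ 16.
  x = λ² - 17 - 17 = 256 - 34 ≡ 13; y = λ·(17 - 13) - 7 ≡ 0. → (13, 0)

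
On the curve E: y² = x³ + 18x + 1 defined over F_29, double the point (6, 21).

(26, 6)

tangent at (6, 21): λ = (3·6² + 18)/(2·21) ≡ 10/13. 13⁻¹ ≡ 9 (mod 29), so λ ≡ 10·9 ≡ 3.
  x = λ² - 6 - 6 = 9 - 12 ≡ 26; y = λ·(6 - 26) - 21 ≡ 6. → (26, 6)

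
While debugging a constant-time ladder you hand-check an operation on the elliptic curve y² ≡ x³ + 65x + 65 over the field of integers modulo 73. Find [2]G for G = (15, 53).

tangent at (15, 53): λ = (3·15² + 65)/(2·53) ≡ 10/33. 33⁻¹ ≡ 31 (mod 73), so λ ≡ 10·31 ≡ 18.
  x = λ² - 15 - 15 = 324 - 30 ≡ 2; y = λ·(15 - 2) - 53 ≡ 35. → (2, 35)

(2, 35)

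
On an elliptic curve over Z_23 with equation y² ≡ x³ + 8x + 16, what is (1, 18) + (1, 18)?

tangent at (1, 18): λ = (3·1² + 8)/(2·18) ≡ 11/13. 13⁻¹ ≡ 16 (mod 23), so λ ≡ 11·16 ≡ 15.
  x = λ² - 1 - 1 = 225 - 2 ≡ 16; y = λ·(1 - 16) - 18 ≡ 10. → (16, 10)

(16, 10)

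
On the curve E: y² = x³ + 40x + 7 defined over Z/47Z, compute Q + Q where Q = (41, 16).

tangent at (41, 16): λ = (3·41² + 40)/(2·16) ≡ 7/32. 32⁻¹ ≡ 25 (mod 47), so λ ≡ 7·25 ≡ 34.
  x = λ² - 41 - 41 = 1156 - 82 ≡ 40; y = λ·(41 - 40) - 16 ≡ 18. → (40, 18)

(40, 18)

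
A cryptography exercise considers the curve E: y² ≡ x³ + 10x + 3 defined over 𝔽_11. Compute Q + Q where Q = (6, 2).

tangent at (6, 2): λ = (3·6² + 10)/(2·2) ≡ 8/4. 4⁻¹ ≡ 3 (mod 11), so λ ≡ 8·3 ≡ 2.
  x = λ² - 6 - 6 = 4 - 12 ≡ 3; y = λ·(6 - 3) - 2 ≡ 4. → (3, 4)

(3, 4)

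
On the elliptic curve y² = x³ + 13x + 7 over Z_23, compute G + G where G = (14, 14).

(11, 20)

tangent at (14, 14): λ = (3·14² + 13)/(2·14) ≡ 3/5. 5⁻¹ ≡ 14 (mod 23), so λ ≡ 3·14 ≡ 19.
  x = λ² - 14 - 14 = 361 - 28 ≡ 11; y = λ·(14 - 11) - 14 ≡ 20. → (11, 20)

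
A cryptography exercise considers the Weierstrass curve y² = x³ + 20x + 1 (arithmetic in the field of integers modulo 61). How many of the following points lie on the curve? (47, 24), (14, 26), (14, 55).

2

(47, 24): 24² ≡ 27, rhs ≡ 27 → on.
(14, 26): 26² ≡ 5, rhs ≡ 36 → off.
(14, 55): 55² ≡ 36, rhs ≡ 36 → on.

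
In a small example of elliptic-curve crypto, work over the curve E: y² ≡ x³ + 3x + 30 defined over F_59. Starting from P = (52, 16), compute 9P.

Double-and-add on 9 = (1001)₂. Start with P = (52, 16) for the leading 1-bit.
double: tangent at (52, 16): λ = (3·52² + 3)/(2·16) ≡ 32/32. 32⁻¹ ≡ 24 (mod 59), so λ ≡ 32·24 ≡ 1.
  x = λ² - 52 - 52 = 1 - 104 ≡ 15; y = λ·(52 - 15) - 16 ≡ 21. → (15, 21)
double: tangent at (15, 21): λ = (3·15² + 3)/(2·21) ≡ 29/42. 42⁻¹ ≡ 52 (mod 59) since 42·52 = 2184 ≡ 1, so λ ≡ 29·52 ≡ 33.
  x = λ² - 15 - 15 = 1089 - 30 ≡ 56; y = λ·(15 - 56) - 21 ≡ 42. → (56, 42)
double: tangent at (56, 42): λ = (3·56² + 3)/(2·42) ≡ 30/25. 25⁻¹ ≡ 26 (mod 59), so λ ≡ 30·26 ≡ 13.
  x = λ² - 56 - 56 = 169 - 112 ≡ 57; y = λ·(56 - 57) - 42 ≡ 4. → (57, 4)
add P: (57, 4) + (52, 16). λ = (16 - 4)/(52 - 57) ≡ 12/54 mod 59. 54⁻¹ ≡ 47 (mod 59) since 54·47 = 2538 ≡ 1, so λ ≡ 33.
  x = λ² - 57 - 52 = 1089 - 109 ≡ 36; y = λ·(57 - 36) - 4 ≡ 40. → (36, 40)

(36, 40)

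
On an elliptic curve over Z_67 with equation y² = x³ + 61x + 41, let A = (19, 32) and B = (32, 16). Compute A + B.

(19, 32) + (32, 16). λ = (16 - 32)/(32 - 19) ≡ 51/13 mod 67. 13⁻¹ ≡ 31 (mod 67), so λ ≡ 40.
  x = λ² - 19 - 32 = 1600 - 51 ≡ 8; y = λ·(19 - 8) - 32 ≡ 6. → (8, 6)

(8, 6)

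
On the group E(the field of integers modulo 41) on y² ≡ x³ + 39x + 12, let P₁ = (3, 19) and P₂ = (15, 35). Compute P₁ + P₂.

(2, 37)

(3, 19) + (15, 35). λ = (35 - 19)/(15 - 3) ≡ 16/12 mod 41. 12⁻¹ ≡ 24 (mod 41), so λ ≡ 15.
  x = λ² - 3 - 15 = 225 - 18 ≡ 2; y = λ·(3 - 2) - 19 ≡ 37. → (2, 37)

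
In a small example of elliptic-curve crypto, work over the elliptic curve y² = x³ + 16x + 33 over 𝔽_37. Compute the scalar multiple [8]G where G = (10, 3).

(14, 2)

Repeated addition: build up to 8G.
2G: tangent at (10, 3): λ = (3·10² + 16)/(2·3) ≡ 20/6. 6⁻¹ ≡ 31 (mod 37), so λ ≡ 20·31 ≡ 28.
  x = λ² - 10 - 10 = 784 - 20 ≡ 24; y = λ·(10 - 24) - 3 ≡ 12. → (24, 12)
3G: (24, 12) + (10, 3). λ = (3 - 12)/(10 - 24) ≡ 28/23 mod 37. 23⁻¹ ≡ 29 (mod 37) since 23·29 = 667 ≡ 1, so λ ≡ 35.
  x = λ² - 24 - 10 = 1225 - 34 ≡ 7; y = λ·(24 - 7) - 12 ≡ 28. → (7, 28)
4G: (7, 28) + (10, 3). λ = (3 - 28)/(10 - 7) ≡ 12/3 mod 37. 3⁻¹ ≡ 25 (mod 37) since 3·25 = 75 ≡ 1, so λ ≡ 4.
  x = λ² - 7 - 10 = 16 - 17 ≡ 36; y = λ·(7 - 36) - 28 ≡ 4. → (36, 4)
5G: (36, 4) + (10, 3). λ = (3 - 4)/(10 - 36) ≡ 36/11 mod 37. 11⁻¹ ≡ 27 (mod 37), so λ ≡ 10.
  x = λ² - 36 - 10 = 100 - 46 ≡ 17; y = λ·(36 - 17) - 4 ≡ 1. → (17, 1)
6G: (17, 1) + (10, 3). λ = (3 - 1)/(10 - 17) ≡ 2/30 mod 37. 30⁻¹ ≡ 21 (mod 37), so λ ≡ 5.
  x = λ² - 17 - 10 = 25 - 27 ≡ 35; y = λ·(17 - 35) - 1 ≡ 20. → (35, 20)
7G: (35, 20) + (10, 3). λ = (3 - 20)/(10 - 35) ≡ 20/12 mod 37. 12⁻¹ ≡ 34 (mod 37), so λ ≡ 14.
  x = λ² - 35 - 10 = 196 - 45 ≡ 3; y = λ·(35 - 3) - 20 ≡ 21. → (3, 21)
8G: (3, 21) + (10, 3). λ = (3 - 21)/(10 - 3) ≡ 19/7 mod 37. 7⁻¹ ≡ 16 (mod 37) since 7·16 = 112 ≡ 1, so λ ≡ 8.
  x = λ² - 3 - 10 = 64 - 13 ≡ 14; y = λ·(3 - 14) - 21 ≡ 2. → (14, 2)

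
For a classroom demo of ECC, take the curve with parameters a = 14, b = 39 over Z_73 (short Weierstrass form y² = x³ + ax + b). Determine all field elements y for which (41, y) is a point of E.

x³ + 14x + 39 = 69534 ≡ 38 (mod 73).
Square roots of 38 mod 73: 29 and 44 (since 29² = 841 ≡ 38).

29, 44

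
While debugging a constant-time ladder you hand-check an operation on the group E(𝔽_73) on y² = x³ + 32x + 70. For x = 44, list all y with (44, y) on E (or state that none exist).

x³ + 32x + 70 = 86662 ≡ 11 (mod 73).
11 is a non-residue mod 73; no y exists.

none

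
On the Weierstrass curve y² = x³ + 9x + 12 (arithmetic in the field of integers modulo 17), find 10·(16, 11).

Write G = (16, 11).
Double-and-add on 10 = (1010)₂. Start with G = (16, 11) for the leading 1-bit.
double: tangent at (16, 11): λ = (3·16² + 9)/(2·11) ≡ 12/5. 5⁻¹ ≡ 7 (mod 17), so λ ≡ 12·7 ≡ 16.
  x = λ² - 16 - 16 = 256 - 32 ≡ 3; y = λ·(16 - 3) - 11 ≡ 10. → (3, 10)
double: tangent at (3, 10): λ = (3·3² + 9)/(2·10) ≡ 2/3. 3⁻¹ ≡ 6 (mod 17), so λ ≡ 2·6 ≡ 12.
  x = λ² - 3 - 3 = 144 - 6 ≡ 2; y = λ·(3 - 2) - 10 ≡ 2. → (2, 2)
add G: (2, 2) + (16, 11). λ = (11 - 2)/(16 - 2) ≡ 9/14 mod 17. 14⁻¹ ≡ 11 (mod 17), so λ ≡ 14.
  x = λ² - 2 - 16 = 196 - 18 ≡ 8; y = λ·(2 - 8) - 2 ≡ 16. → (8, 16)
double: tangent at (8, 16): λ = (3·8² + 9)/(2·16) ≡ 14/15. 15⁻¹ ≡ 8 (mod 17) since 15·8 = 120 ≡ 1, so λ ≡ 14·8 ≡ 10.
  x = λ² - 8 - 8 = 100 - 16 ≡ 16; y = λ·(8 - 16) - 16 ≡ 6. → (16, 6)

(16, 6)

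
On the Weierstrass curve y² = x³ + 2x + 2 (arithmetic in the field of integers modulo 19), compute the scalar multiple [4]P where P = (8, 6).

Double-and-add on 4 = (100)₂. Start with P = (8, 6) for the leading 1-bit.
double: tangent at (8, 6): λ = (3·8² + 2)/(2·6) ≡ 4/12. 12⁻¹ ≡ 8 (mod 19) since 12·8 = 96 ≡ 1, so λ ≡ 4·8 ≡ 13.
  x = λ² - 8 - 8 = 169 - 16 ≡ 1; y = λ·(8 - 1) - 6 ≡ 9. → (1, 9)
double: tangent at (1, 9): λ = (3·1² + 2)/(2·9) ≡ 5/18. 18⁻¹ ≡ 18 (mod 19) since 18·18 = 324 ≡ 1, so λ ≡ 5·18 ≡ 14.
  x = λ² - 1 - 1 = 196 - 2 ≡ 4; y = λ·(1 - 4) - 9 ≡ 6. → (4, 6)

(4, 6)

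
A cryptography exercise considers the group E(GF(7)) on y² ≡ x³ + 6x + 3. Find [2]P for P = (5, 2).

tangent at (5, 2): λ = (3·5² + 6)/(2·2) ≡ 4/4. 4⁻¹ ≡ 2 (mod 7) since 4·2 = 8 ≡ 1, so λ ≡ 4·2 ≡ 1.
  x = λ² - 5 - 5 = 1 - 10 ≡ 5; y = λ·(5 - 5) - 2 ≡ 5. → (5, 5)

(5, 5)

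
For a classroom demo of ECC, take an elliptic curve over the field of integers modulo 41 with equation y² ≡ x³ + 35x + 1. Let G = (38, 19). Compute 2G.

tangent at (38, 19): λ = (3·38² + 35)/(2·19) ≡ 21/38. 38⁻¹ ≡ 27 (mod 41), so λ ≡ 21·27 ≡ 34.
  x = λ² - 38 - 38 = 1156 - 76 ≡ 14; y = λ·(38 - 14) - 19 ≡ 18. → (14, 18)

(14, 18)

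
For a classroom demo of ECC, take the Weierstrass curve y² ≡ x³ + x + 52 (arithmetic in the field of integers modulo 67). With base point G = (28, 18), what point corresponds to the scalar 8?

Double-and-add on 8 = (1000)₂. Start with G = (28, 18) for the leading 1-bit.
double: tangent at (28, 18): λ = (3·28² + 1)/(2·18) ≡ 8/36. 36⁻¹ ≡ 54 (mod 67) since 36·54 = 1944 ≡ 1, so λ ≡ 8·54 ≡ 30.
  x = λ² - 28 - 28 = 900 - 56 ≡ 40; y = λ·(28 - 40) - 18 ≡ 24. → (40, 24)
double: tangent at (40, 24): λ = (3·40² + 1)/(2·24) ≡ 44/48. 48⁻¹ ≡ 7 (mod 67), so λ ≡ 44·7 ≡ 40.
  x = λ² - 40 - 40 = 1600 - 80 ≡ 46; y = λ·(40 - 46) - 24 ≡ 4. → (46, 4)
double: tangent at (46, 4): λ = (3·46² + 1)/(2·4) ≡ 51/8. 8⁻¹ ≡ 42 (mod 67), so λ ≡ 51·42 ≡ 65.
  x = λ² - 46 - 46 = 4225 - 92 ≡ 46; y = λ·(46 - 46) - 4 ≡ 63. → (46, 63)

(46, 63)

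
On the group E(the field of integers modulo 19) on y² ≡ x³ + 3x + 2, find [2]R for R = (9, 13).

tangent at (9, 13): λ = (3·9² + 3)/(2·13) ≡ 18/7. 7⁻¹ ≡ 11 (mod 19), so λ ≡ 18·11 ≡ 8.
  x = λ² - 9 - 9 = 64 - 18 ≡ 8; y = λ·(9 - 8) - 13 ≡ 14. → (8, 14)

(8, 14)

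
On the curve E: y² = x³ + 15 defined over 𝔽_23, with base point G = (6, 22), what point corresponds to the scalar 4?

Repeated addition: build up to 4G.
2G: tangent at (6, 22): λ = (3·6² + 0)/(2·22) ≡ 16/21. 21⁻¹ ≡ 11 (mod 23) since 21·11 = 231 ≡ 1, so λ ≡ 16·11 ≡ 15.
  x = λ² - 6 - 6 = 225 - 12 ≡ 6; y = λ·(6 - 6) - 22 ≡ 1. → (6, 1)
3G: (6, 1) + (6, 22): same x and y₁ ≡ -y₂, so the sum is 𝒪.
4G: 𝒪 + (6, 22) = (6, 22) (identity).

(6, 22)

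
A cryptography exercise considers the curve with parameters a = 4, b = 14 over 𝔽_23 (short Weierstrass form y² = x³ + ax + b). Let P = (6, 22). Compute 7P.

Repeated addition: build up to 7P.
2P: tangent at (6, 22): λ = (3·6² + 4)/(2·22) ≡ 20/21. 21⁻¹ ≡ 11 (mod 23), so λ ≡ 20·11 ≡ 13.
  x = λ² - 6 - 6 = 169 - 12 ≡ 19; y = λ·(6 - 19) - 22 ≡ 16. → (19, 16)
3P: (19, 16) + (6, 22). λ = (22 - 16)/(6 - 19) ≡ 6/10 mod 23. 10⁻¹ ≡ 7 (mod 23), so λ ≡ 19.
  x = λ² - 19 - 6 = 361 - 25 ≡ 14; y = λ·(19 - 14) - 16 ≡ 10. → (14, 10)
4P: (14, 10) + (6, 22). λ = (22 - 10)/(6 - 14) ≡ 12/15 mod 23. 15⁻¹ ≡ 20 (mod 23), so λ ≡ 10.
  x = λ² - 14 - 6 = 100 - 20 ≡ 11; y = λ·(14 - 11) - 10 ≡ 20. → (11, 20)
5P: (11, 20) + (6, 22). λ = (22 - 20)/(6 - 11) ≡ 2/18 mod 23. 18⁻¹ ≡ 9 (mod 23) since 18·9 = 162 ≡ 1, so λ ≡ 18.
  x = λ² - 11 - 6 = 324 - 17 ≡ 8; y = λ·(11 - 8) - 20 ≡ 11. → (8, 11)
6P: (8, 11) + (6, 22). λ = (22 - 11)/(6 - 8) ≡ 11/21 mod 23. 21⁻¹ ≡ 11 (mod 23), so λ ≡ 6.
  x = λ² - 8 - 6 = 36 - 14 ≡ 22; y = λ·(8 - 22) - 11 ≡ 20. → (22, 20)
7P: (22, 20) + (6, 22). λ = (22 - 20)/(6 - 22) ≡ 2/7 mod 23. 7⁻¹ ≡ 10 (mod 23) since 7·10 = 70 ≡ 1, so λ ≡ 20.
  x = λ² - 22 - 6 = 400 - 28 ≡ 4; y = λ·(22 - 4) - 20 ≡ 18. → (4, 18)

(4, 18)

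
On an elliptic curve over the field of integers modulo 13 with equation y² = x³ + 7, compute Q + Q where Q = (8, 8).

(11, 8)

tangent at (8, 8): λ = (3·8² + 0)/(2·8) ≡ 10/3. 3⁻¹ ≡ 9 (mod 13) since 3·9 = 27 ≡ 1, so λ ≡ 10·9 ≡ 12.
  x = λ² - 8 - 8 = 144 - 16 ≡ 11; y = λ·(8 - 11) - 8 ≡ 8. → (11, 8)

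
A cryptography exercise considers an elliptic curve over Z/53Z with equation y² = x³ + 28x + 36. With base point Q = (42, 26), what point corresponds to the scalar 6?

Double-and-add on 6 = (110)₂. Start with Q = (42, 26) for the leading 1-bit.
double: tangent at (42, 26): λ = (3·42² + 28)/(2·26) ≡ 20/52. 52⁻¹ ≡ 52 (mod 53), so λ ≡ 20·52 ≡ 33.
  x = λ² - 42 - 42 = 1089 - 84 ≡ 51; y = λ·(42 - 51) - 26 ≡ 48. → (51, 48)
add Q: (51, 48) + (42, 26). λ = (26 - 48)/(42 - 51) ≡ 31/44 mod 53. 44⁻¹ ≡ 47 (mod 53), so λ ≡ 26.
  x = λ² - 51 - 42 = 676 - 93 ≡ 0; y = λ·(51 - 0) - 48 ≡ 6. → (0, 6)
double: tangent at (0, 6): λ = (3·0² + 28)/(2·6) ≡ 28/12. 12⁻¹ ≡ 31 (mod 53) since 12·31 = 372 ≡ 1, so λ ≡ 28·31 ≡ 20.
  x = λ² - 0 - 0 = 400 - 0 ≡ 29; y = λ·(0 - 29) - 6 ≡ 50. → (29, 50)

(29, 50)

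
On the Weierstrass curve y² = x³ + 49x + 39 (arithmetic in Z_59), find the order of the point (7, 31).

2P: tangent at (7, 31): λ = (3·7² + 49)/(2·31) ≡ 19/3. 3⁻¹ ≡ 20 (mod 59), so λ ≡ 19·20 ≡ 26.
  x = λ² - 7 - 7 = 676 - 14 ≡ 13; y = λ·(7 - 13) - 31 ≡ 49. → (13, 49)
3P: (13, 49) + (7, 31). λ = (31 - 49)/(7 - 13) ≡ 41/53 mod 59. 53⁻¹ ≡ 49 (mod 59), so λ ≡ 3.
  x = λ² - 13 - 7 = 9 - 20 ≡ 48; y = λ·(13 - 48) - 49 ≡ 23. → (48, 23)
4P: (48, 23) + (7, 31). λ = (31 - 23)/(7 - 48) ≡ 8/18 mod 59. 18⁻¹ ≡ 23 (mod 59) since 18·23 = 414 ≡ 1, so λ ≡ 7.
  x = λ² - 48 - 7 = 49 - 55 ≡ 53; y = λ·(48 - 53) - 23 ≡ 1. → (53, 1)
5P: (53, 1) + (7, 31). λ = (31 - 1)/(7 - 53) ≡ 30/13 mod 59. 13⁻¹ ≡ 50 (mod 59), so λ ≡ 25.
  x = λ² - 53 - 7 = 625 - 60 ≡ 34; y = λ·(53 - 34) - 1 ≡ 2. → (34, 2)
6P: (34, 2) + (7, 31). λ = (31 - 2)/(7 - 34) ≡ 29/32 mod 59. 32⁻¹ ≡ 24 (mod 59) since 32·24 = 768 ≡ 1, so λ ≡ 47.
  x = λ² - 34 - 7 = 2209 - 41 ≡ 44; y = λ·(34 - 44) - 2 ≡ 0. → (44, 0)
7P: (44, 0) + (7, 31). λ = (31 - 0)/(7 - 44) ≡ 31/22 mod 59. 22⁻¹ ≡ 51 (mod 59) since 22·51 = 1122 ≡ 1, so λ ≡ 47.
  x = λ² - 44 - 7 = 2209 - 51 ≡ 34; y = λ·(44 - 34) - 0 ≡ 57. → (34, 57)
8P: (34, 57) + (7, 31). λ = (31 - 57)/(7 - 34) ≡ 33/32 mod 59. 32⁻¹ ≡ 24 (mod 59) since 32·24 = 768 ≡ 1, so λ ≡ 25.
  x = λ² - 34 - 7 = 625 - 41 ≡ 53; y = λ·(34 - 53) - 57 ≡ 58. → (53, 58)
9P: (53, 58) + (7, 31). λ = (31 - 58)/(7 - 53) ≡ 32/13 mod 59. 13⁻¹ ≡ 50 (mod 59), so λ ≡ 7.
  x = λ² - 53 - 7 = 49 - 60 ≡ 48; y = λ·(53 - 48) - 58 ≡ 36. → (48, 36)
10P: (48, 36) + (7, 31). λ = (31 - 36)/(7 - 48) ≡ 54/18 mod 59. 18⁻¹ ≡ 23 (mod 59), so λ ≡ 3.
  x = λ² - 48 - 7 = 9 - 55 ≡ 13; y = λ·(48 - 13) - 36 ≡ 10. → (13, 10)
11P: (13, 10) + (7, 31). λ = (31 - 10)/(7 - 13) ≡ 21/53 mod 59. 53⁻¹ ≡ 49 (mod 59), so λ ≡ 26.
  x = λ² - 13 - 7 = 676 - 20 ≡ 7; y = λ·(13 - 7) - 10 ≡ 28. → (7, 28)
12P: (7, 28) + (7, 31): same x and y₁ ≡ -y₂, so the sum is O.
12P = O, so the order is 12.

12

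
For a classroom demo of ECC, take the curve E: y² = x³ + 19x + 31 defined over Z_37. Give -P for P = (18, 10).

-(18, 10) = (18, -10 mod 37) = (18, 27).

(18, 27)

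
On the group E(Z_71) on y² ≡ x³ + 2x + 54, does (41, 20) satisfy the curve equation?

y² = 20² ≡ 45; x³ + 2x + 54 = 69057 ≡ 45 (mod 71). 45 = 45.

yes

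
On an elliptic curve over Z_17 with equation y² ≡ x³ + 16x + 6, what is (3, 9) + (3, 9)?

tangent at (3, 9): λ = (3·3² + 16)/(2·9) ≡ 9/1. 1⁻¹ ≡ 1 (mod 17), so λ ≡ 9·1 ≡ 9.
  x = λ² - 3 - 3 = 81 - 6 ≡ 7; y = λ·(3 - 7) - 9 ≡ 6. → (7, 6)

(7, 6)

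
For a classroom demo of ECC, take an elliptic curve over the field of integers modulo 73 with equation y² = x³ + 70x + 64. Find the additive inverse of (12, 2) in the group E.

(12, 71)

-(12, 2) = (12, -2 mod 73) = (12, 71).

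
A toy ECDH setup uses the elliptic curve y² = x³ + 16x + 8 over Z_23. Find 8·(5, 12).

(1, 18)

Write Q = (5, 12).
Repeated addition: build up to 8Q.
2Q: tangent at (5, 12): λ = (3·5² + 16)/(2·12) ≡ 22/1. 1⁻¹ ≡ 1 (mod 23), so λ ≡ 22·1 ≡ 22.
  x = λ² - 5 - 5 = 484 - 10 ≡ 14; y = λ·(5 - 14) - 12 ≡ 20. → (14, 20)
3Q: (14, 20) + (5, 12). λ = (12 - 20)/(5 - 14) ≡ 15/14 mod 23. 14⁻¹ ≡ 5 (mod 23), so λ ≡ 6.
  x = λ² - 14 - 5 = 36 - 19 ≡ 17; y = λ·(14 - 17) - 20 ≡ 8. → (17, 8)
4Q: (17, 8) + (5, 12). λ = (12 - 8)/(5 - 17) ≡ 4/11 mod 23. 11⁻¹ ≡ 21 (mod 23), so λ ≡ 15.
  x = λ² - 17 - 5 = 225 - 22 ≡ 19; y = λ·(17 - 19) - 8 ≡ 8. → (19, 8)
5Q: (19, 8) + (5, 12). λ = (12 - 8)/(5 - 19) ≡ 4/9 mod 23. 9⁻¹ ≡ 18 (mod 23), so λ ≡ 3.
  x = λ² - 19 - 5 = 9 - 24 ≡ 8; y = λ·(19 - 8) - 8 ≡ 2. → (8, 2)
6Q: (8, 2) + (5, 12). λ = (12 - 2)/(5 - 8) ≡ 10/20 mod 23. 20⁻¹ ≡ 15 (mod 23), so λ ≡ 12.
  x = λ² - 8 - 5 = 144 - 13 ≡ 16; y = λ·(8 - 16) - 2 ≡ 17. → (16, 17)
7Q: (16, 17) + (5, 12). λ = (12 - 17)/(5 - 16) ≡ 18/12 mod 23. 12⁻¹ ≡ 2 (mod 23), so λ ≡ 13.
  x = λ² - 16 - 5 = 169 - 21 ≡ 10; y = λ·(16 - 10) - 17 ≡ 15. → (10, 15)
8Q: (10, 15) + (5, 12). λ = (12 - 15)/(5 - 10) ≡ 20/18 mod 23. 18⁻¹ ≡ 9 (mod 23) since 18·9 = 162 ≡ 1, so λ ≡ 19.
  x = λ² - 10 - 5 = 361 - 15 ≡ 1; y = λ·(10 - 1) - 15 ≡ 18. → (1, 18)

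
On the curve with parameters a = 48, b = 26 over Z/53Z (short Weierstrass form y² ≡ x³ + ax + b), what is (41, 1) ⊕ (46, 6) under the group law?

(41, 1) + (46, 6). λ = (6 - 1)/(46 - 41) ≡ 5/5 mod 53. 5⁻¹ ≡ 32 (mod 53), so λ ≡ 1.
  x = λ² - 41 - 46 = 1 - 87 ≡ 20; y = λ·(41 - 20) - 1 ≡ 20. → (20, 20)

(20, 20)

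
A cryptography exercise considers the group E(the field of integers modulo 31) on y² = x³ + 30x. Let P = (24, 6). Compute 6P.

Double-and-add on 6 = (110)₂. Start with P = (24, 6) for the leading 1-bit.
double: tangent at (24, 6): λ = (3·24² + 30)/(2·6) ≡ 22/12. 12⁻¹ ≡ 13 (mod 31), so λ ≡ 22·13 ≡ 7.
  x = λ² - 24 - 24 = 49 - 48 ≡ 1; y = λ·(24 - 1) - 6 ≡ 0. → (1, 0)
add P: (1, 0) + (24, 6). λ = (6 - 0)/(24 - 1) ≡ 6/23 mod 31. 23⁻¹ ≡ 27 (mod 31), so λ ≡ 7.
  x = λ² - 1 - 24 = 49 - 25 ≡ 24; y = λ·(1 - 24) - 0 ≡ 25. → (24, 25)
double: tangent at (24, 25): λ = (3·24² + 30)/(2·25) ≡ 22/19. 19⁻¹ ≡ 18 (mod 31), so λ ≡ 22·18 ≡ 24.
  x = λ² - 24 - 24 = 576 - 48 ≡ 1; y = λ·(24 - 1) - 25 ≡ 0. → (1, 0)

(1, 0)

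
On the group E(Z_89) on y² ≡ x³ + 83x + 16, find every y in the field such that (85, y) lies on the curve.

x³ + 83x + 16 = 621196 ≡ 65 (mod 89).
65 is a non-residue mod 89; no y exists.

none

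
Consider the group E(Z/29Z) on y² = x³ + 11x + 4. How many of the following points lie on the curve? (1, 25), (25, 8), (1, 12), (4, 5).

(1, 25): 25² ≡ 16, rhs ≡ 16 → on.
(25, 8): 8² ≡ 6, rhs ≡ 12 → off.
(1, 12): 12² ≡ 28, rhs ≡ 16 → off.
(4, 5): 5² ≡ 25, rhs ≡ 25 → on.

2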